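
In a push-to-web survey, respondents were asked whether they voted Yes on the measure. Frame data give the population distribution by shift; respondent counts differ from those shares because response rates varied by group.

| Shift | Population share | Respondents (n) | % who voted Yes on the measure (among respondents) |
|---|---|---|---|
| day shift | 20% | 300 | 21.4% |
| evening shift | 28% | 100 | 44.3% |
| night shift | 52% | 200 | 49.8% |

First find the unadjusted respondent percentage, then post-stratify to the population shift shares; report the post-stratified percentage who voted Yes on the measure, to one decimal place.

Unadjusted (pooled respondent) estimate weights by respondent counts:
  (300/600)×21.4 + (100/600)×44.3 + (200/600)×49.8 = 34.6833%
Reweighting by population shift shares:
  0.2×21.4 + 0.28×44.3 + 0.52×49.8 = 42.58%

42.6%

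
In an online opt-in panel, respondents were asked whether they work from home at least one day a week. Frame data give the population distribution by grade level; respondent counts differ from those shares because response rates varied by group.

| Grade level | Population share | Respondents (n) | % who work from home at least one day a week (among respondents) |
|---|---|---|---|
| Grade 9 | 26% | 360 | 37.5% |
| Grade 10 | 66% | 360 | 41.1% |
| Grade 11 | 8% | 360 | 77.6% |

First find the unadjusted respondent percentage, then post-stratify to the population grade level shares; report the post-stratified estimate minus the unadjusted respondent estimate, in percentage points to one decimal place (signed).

-9.0 percentage points

Naive respondent-only estimate (weights = respondent counts):
  (360/1080)×37.5 + (360/1080)×41.1 + (360/1080)×77.6 = 52.0667%
Reweighting by population grade level shares:
  0.26×37.5 + 0.66×41.1 + 0.08×77.6 = 43.084%
Difference = 43.084 − 52.0667 = -8.9827 pp.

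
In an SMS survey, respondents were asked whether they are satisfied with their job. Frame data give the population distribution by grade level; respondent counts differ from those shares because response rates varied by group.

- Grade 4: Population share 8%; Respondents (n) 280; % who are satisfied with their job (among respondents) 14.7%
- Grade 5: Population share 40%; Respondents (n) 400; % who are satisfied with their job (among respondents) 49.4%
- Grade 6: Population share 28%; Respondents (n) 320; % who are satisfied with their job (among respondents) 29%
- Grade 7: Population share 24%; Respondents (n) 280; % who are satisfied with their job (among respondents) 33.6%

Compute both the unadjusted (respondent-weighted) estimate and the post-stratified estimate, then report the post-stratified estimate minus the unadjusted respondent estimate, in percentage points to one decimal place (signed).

Without adjustment, the pooled respondent share is:
  (280/1280)×14.7 + (400/1280)×49.4 + (320/1280)×29 + (280/1280)×33.6 = 33.2531%
Post-stratifying to population shares instead:
  0.08×14.7 + 0.4×49.4 + 0.28×29 + 0.24×33.6 = 37.12%
Difference = 37.12 − 33.2531 = 3.8669 pp.

+3.9 percentage points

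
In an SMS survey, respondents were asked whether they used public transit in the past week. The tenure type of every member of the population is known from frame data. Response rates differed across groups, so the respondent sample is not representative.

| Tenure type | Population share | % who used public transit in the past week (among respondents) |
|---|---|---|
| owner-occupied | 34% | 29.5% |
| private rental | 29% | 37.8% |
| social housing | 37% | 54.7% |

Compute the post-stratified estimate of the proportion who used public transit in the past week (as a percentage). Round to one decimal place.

Weight each group's respondent value by its population share:
  owner-occupied: 0.34 × 29.5 = 10.03
  private rental: 0.29 × 37.8 = 10.962
  social housing: 0.37 × 54.7 = 20.239
Post-stratified estimate = 41.231 → 41.2%.

41.2%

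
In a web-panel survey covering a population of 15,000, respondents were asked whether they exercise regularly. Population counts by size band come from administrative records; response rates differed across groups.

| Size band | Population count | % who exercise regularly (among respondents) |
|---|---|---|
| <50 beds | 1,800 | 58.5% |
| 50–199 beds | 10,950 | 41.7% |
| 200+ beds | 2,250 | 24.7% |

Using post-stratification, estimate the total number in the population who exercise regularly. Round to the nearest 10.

Apply each group's respondent rate to its population count:
  <50 beds: 1,800 × 58.5% = 1053
  50–199 beds: 10,950 × 41.7% = 4566.15
  200+ beds: 2,250 × 24.7% = 555.75
Estimated total = 6174.9 → 6,170.

6,170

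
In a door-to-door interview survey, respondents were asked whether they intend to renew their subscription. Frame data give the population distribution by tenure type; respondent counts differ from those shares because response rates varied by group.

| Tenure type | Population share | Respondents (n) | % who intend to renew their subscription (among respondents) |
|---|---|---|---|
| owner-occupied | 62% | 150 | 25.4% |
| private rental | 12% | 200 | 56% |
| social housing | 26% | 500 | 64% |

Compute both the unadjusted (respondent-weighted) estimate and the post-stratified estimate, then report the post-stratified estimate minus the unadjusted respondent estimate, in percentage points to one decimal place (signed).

-16.2 percentage points

Without adjustment, the pooled respondent share is:
  (150/850)×25.4 + (200/850)×56 + (500/850)×64 = 55.3059%
Reweighting by population tenure type shares:
  0.62×25.4 + 0.12×56 + 0.26×64 = 39.108%
Difference = 39.108 − 55.3059 = -16.1979 pp.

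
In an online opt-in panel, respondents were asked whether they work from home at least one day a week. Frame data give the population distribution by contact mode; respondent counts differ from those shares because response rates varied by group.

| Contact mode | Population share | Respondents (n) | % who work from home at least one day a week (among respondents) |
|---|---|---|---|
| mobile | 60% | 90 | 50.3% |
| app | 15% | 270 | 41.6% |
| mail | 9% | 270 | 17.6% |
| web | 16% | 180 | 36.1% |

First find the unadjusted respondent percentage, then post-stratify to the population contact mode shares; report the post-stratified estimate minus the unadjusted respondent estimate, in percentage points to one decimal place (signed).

Without adjustment, the pooled respondent share is:
  (90/810)×50.3 + (270/810)×41.6 + (270/810)×17.6 + (180/810)×36.1 = 33.3444%
Post-stratified estimate weights by population shares:
  0.6×50.3 + 0.15×41.6 + 0.09×17.6 + 0.16×36.1 = 43.78%
Difference = 43.78 − 33.3444 = 10.4356 pp.

+10.4 percentage points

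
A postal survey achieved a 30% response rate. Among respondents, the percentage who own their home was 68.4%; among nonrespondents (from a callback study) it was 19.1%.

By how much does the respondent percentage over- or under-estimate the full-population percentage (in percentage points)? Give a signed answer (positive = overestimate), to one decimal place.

Nonresponse fraction = 1 − 0.3 = 0.7.
Bias = (nonresponse fraction) × (respondent percentage − nonrespondent percentage)
     = 0.7 × (68.4 − 19.1) = 0.7 × 49.3 = 34.51.

+34.5 percentage points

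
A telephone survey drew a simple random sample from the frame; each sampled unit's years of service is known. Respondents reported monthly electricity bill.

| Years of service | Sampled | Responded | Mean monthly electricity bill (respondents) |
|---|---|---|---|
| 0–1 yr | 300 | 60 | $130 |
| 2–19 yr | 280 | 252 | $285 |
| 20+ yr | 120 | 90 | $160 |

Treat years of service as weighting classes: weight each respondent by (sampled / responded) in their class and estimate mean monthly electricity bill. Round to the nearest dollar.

Response rates by class: 0–1 yr 60/300 = 20%, 2–19 yr 252/280 = 90%, 20+ yr 90/120 = 75%.
Each respondent's weight = sampled/responded in their class; summing within a class gives n_sampled, so:
  0–1 yr: 300 × 130 = 39,000
  2–19 yr: 280 × 285 = 79,800
  20+ yr: 120 × 160 = 19,200
Adjusted estimate = 138,000 / 700 = 197.143 → $197.

$197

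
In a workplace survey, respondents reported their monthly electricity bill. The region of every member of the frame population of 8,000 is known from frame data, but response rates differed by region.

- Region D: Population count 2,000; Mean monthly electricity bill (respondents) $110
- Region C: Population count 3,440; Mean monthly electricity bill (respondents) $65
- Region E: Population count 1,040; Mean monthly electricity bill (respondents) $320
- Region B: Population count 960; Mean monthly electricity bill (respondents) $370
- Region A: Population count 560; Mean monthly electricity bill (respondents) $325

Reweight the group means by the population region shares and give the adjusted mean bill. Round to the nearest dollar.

Post-stratification weights by population share, not respondent share:
  Region D: (2,000/8,000) × 110 = 27.5
  Region C: (3,440/8,000) × 65 = 27.95
  Region E: (1,040/8,000) × 320 = 41.6
  Region B: (960/8,000) × 370 = 44.4
  Region A: (560/8,000) × 325 = 22.75
Post-stratified estimate = 164.2 → $164.

$164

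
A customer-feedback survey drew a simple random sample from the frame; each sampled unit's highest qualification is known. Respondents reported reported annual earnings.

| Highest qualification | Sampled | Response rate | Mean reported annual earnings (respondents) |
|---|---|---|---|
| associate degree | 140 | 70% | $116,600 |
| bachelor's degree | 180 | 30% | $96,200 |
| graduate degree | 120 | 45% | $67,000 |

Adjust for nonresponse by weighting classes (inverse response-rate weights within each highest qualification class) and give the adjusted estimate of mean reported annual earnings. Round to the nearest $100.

With weight = n_sampled/n_responded per class, the weighted class total is n_sampled:
  associate degree: 140 × 116,600 = 16,324,000
  bachelor's degree: 180 × 96,200 = 17,316,000
  graduate degree: 120 × 67,000 = 8,040,000
Adjusted estimate = 41,680,000 / 440 = 94727.3 → $94,700.

$94,700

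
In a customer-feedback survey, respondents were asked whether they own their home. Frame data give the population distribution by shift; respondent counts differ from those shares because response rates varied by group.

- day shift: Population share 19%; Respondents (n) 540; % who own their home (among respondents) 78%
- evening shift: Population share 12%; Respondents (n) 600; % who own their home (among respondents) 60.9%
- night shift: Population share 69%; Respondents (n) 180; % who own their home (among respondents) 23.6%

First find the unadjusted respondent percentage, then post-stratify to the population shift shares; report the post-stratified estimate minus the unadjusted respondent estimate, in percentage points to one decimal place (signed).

Without adjustment, the pooled respondent share is:
  (540/1320)×78 + (600/1320)×60.9 + (180/1320)×23.6 = 62.8091%
Post-stratifying to population shares instead:
  0.19×78 + 0.12×60.9 + 0.69×23.6 = 38.412%
Difference = 38.412 − 62.8091 = -24.3971 pp.

-24.4 percentage points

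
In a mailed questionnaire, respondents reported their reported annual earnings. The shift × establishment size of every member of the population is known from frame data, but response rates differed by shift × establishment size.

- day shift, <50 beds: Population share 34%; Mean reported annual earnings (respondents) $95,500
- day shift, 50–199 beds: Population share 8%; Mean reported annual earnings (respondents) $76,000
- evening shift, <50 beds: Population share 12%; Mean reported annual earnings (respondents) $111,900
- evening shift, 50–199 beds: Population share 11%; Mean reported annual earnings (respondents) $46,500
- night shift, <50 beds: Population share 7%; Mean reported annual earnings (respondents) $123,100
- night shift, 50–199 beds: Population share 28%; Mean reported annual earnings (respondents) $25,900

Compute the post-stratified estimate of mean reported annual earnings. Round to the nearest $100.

Reweight to the known shift × establishment size distribution:
  day shift, <50 beds: 0.34 × 95,500 = 32,470
  day shift, 50–199 beds: 0.08 × 76,000 = 6080
  evening shift, <50 beds: 0.12 × 111,900 = 13,428
  evening shift, 50–199 beds: 0.11 × 46,500 = 5115
  night shift, <50 beds: 0.07 × 123,100 = 8617
  night shift, 50–199 beds: 0.28 × 25,900 = 7252
Post-stratified estimate = 72,962 → $73,000.

$73,000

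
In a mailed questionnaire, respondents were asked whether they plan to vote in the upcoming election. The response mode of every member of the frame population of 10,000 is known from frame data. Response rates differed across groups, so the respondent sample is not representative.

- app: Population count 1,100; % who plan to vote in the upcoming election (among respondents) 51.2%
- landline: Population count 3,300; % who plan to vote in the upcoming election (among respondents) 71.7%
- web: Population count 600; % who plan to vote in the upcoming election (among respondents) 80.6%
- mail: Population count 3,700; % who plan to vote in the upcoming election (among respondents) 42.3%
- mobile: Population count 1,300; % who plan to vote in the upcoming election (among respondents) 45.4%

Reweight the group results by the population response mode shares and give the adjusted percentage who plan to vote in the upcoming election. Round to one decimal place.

55.7%

Each cell contributes population-share × respondent value:
  app: (1,100/10,000) × 51.2 = 5.632
  landline: (3,300/10,000) × 71.7 = 23.661
  web: (600/10,000) × 80.6 = 4.836
  mail: (3,700/10,000) × 42.3 = 15.651
  mobile: (1,300/10,000) × 45.4 = 5.902
Post-stratified estimate = 55.682 → 55.7%.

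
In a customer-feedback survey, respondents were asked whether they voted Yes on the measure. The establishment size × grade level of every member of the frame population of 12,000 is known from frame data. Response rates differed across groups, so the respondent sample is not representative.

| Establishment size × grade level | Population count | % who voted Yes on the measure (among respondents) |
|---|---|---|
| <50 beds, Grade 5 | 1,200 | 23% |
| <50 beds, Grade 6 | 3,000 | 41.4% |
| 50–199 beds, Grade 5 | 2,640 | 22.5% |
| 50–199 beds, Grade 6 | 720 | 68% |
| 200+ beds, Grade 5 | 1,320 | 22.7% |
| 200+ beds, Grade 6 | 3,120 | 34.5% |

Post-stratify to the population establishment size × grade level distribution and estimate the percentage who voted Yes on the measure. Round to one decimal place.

33.1%

Each cell contributes population-share × respondent value:
  <50 beds, Grade 5: (1,200/12,000) × 23 = 2.3
  <50 beds, Grade 6: (3,000/12,000) × 41.4 = 10.35
  50–199 beds, Grade 5: (2,640/12,000) × 22.5 = 4.95
  50–199 beds, Grade 6: (720/12,000) × 68 = 4.08
  200+ beds, Grade 5: (1,320/12,000) × 22.7 = 2.497
  200+ beds, Grade 6: (3,120/12,000) × 34.5 = 8.97
Post-stratified estimate = 33.147 → 33.1%.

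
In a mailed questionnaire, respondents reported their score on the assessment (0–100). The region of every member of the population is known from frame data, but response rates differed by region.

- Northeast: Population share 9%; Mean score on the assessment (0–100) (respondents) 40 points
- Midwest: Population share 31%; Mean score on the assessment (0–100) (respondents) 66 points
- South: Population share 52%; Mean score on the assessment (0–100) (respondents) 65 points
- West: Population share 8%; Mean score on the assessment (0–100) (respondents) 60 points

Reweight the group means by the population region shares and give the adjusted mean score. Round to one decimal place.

62.7

Reweight to the known region distribution:
  Northeast: 0.09 × 40 = 3.6
  Midwest: 0.31 × 66 = 20.46
  South: 0.52 × 65 = 33.8
  West: 0.08 × 60 = 4.8
Post-stratified estimate = 62.66 → 62.7.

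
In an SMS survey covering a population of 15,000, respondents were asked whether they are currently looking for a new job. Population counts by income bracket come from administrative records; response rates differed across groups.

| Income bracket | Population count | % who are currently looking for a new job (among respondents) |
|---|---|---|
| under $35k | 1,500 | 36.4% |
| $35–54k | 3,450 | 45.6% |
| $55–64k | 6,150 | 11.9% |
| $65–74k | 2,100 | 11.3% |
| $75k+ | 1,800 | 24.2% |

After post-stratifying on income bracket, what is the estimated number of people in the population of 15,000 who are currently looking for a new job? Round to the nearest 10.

3,520

Apply each group's respondent rate to its population count:
  under $35k: 1,500 × 36.4% = 546
  $35–54k: 3,450 × 45.6% = 1573.2
  $55–64k: 6,150 × 11.9% = 731.85
  $65–74k: 2,100 × 11.3% = 237.3
  $75k+: 1,800 × 24.2% = 435.6
Estimated total = 3523.95 → 3,520.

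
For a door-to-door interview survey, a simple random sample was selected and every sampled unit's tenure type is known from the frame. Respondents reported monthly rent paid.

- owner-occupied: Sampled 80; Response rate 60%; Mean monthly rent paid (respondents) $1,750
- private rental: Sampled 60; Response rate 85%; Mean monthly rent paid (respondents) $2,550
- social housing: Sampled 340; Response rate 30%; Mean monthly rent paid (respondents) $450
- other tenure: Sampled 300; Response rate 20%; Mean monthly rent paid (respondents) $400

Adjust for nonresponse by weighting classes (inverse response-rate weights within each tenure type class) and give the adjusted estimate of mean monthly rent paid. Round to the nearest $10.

Weighting each respondent by the inverse class response rate inflates each class back to its sampled size, so the class weight is n_sampled:
  owner-occupied: 80 × 1750 = 140,000
  private rental: 60 × 2550 = 153,000
  social housing: 340 × 450 = 153,000
  other tenure: 300 × 400 = 120,000
Adjusted estimate = 566,000 / 780 = 725.641 → $730.

$730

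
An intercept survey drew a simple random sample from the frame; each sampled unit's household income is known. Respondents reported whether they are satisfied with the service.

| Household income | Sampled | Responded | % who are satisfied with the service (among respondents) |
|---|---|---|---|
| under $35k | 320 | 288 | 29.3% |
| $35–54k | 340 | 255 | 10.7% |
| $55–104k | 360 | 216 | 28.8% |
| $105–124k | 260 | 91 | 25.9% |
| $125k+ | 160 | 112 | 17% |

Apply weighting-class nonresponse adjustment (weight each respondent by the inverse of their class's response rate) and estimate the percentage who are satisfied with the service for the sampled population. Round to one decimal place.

Class response rates: under $35k 288/320 = 90%, $35–54k 255/340 = 75%, $55–104k 216/360 = 60%, $105–124k 91/260 = 35%, $125k+ 112/160 = 70%.
Weighting each respondent by the inverse class response rate inflates each class back to its sampled size, so the class weight is n_sampled:
  under $35k: 320 × 29.3 = 9376
  $35–54k: 340 × 10.7 = 3638
  $55–104k: 360 × 28.8 = 10,368
  $105–124k: 260 × 25.9 = 6734
  $125k+: 160 × 17 = 2720
Adjusted estimate = 32,836 / 1,440 = 22.8028 → 22.8%.

22.8%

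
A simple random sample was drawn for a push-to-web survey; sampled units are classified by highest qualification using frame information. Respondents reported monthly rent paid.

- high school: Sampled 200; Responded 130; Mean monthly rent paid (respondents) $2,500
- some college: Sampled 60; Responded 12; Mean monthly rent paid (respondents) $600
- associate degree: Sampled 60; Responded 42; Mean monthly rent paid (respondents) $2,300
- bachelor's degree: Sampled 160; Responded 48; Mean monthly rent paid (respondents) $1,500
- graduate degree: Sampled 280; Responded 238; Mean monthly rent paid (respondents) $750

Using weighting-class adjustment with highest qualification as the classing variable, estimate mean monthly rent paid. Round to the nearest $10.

$1,480

Class response rates: high school 130/200 = 65%, some college 12/60 = 20%, associate degree 42/60 = 70%, bachelor's degree 48/160 = 30%, graduate degree 238/280 = 85%.
Weighting each respondent by the inverse class response rate inflates each class back to its sampled size, so the class weight is n_sampled:
  high school: 200 × 2500 = 500,000
  some college: 60 × 600 = 36,000
  associate degree: 60 × 2300 = 138,000
  bachelor's degree: 160 × 1500 = 240,000
  graduate degree: 280 × 750 = 210,000
Adjusted estimate = 1,124,000 / 760 = 1478.95 → $1,480.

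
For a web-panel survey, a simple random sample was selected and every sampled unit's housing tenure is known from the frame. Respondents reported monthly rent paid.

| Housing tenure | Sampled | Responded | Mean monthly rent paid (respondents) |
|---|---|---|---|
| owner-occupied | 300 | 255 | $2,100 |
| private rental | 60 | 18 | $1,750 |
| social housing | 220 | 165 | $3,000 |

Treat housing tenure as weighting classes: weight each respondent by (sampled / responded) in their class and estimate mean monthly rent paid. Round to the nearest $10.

Response rates by class: owner-occupied 255/300 = 85%, private rental 18/60 = 30%, social housing 165/220 = 75%.
Weighting each respondent by the inverse class response rate inflates each class back to its sampled size, so the class weight is n_sampled:
  owner-occupied: 300 × 2100 = 630,000
  private rental: 60 × 1750 = 105,000
  social housing: 220 × 3000 = 660,000
Adjusted estimate = 1,395,000 / 580 = 2405.17 → $2,410.

$2,410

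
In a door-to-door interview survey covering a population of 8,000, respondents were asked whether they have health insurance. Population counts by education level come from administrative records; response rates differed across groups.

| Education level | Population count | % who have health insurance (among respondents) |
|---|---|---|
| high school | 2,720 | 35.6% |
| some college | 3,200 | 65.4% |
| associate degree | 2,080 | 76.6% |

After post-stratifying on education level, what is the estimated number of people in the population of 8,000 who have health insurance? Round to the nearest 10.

Estimated count per cell = population count × respondent percentage:
  high school: 2,720 × 35.6% = 968.32
  some college: 3,200 × 65.4% = 2092.8
  associate degree: 2,080 × 76.6% = 1593.28
Estimated total = 4654.4 → 4,650.

4,650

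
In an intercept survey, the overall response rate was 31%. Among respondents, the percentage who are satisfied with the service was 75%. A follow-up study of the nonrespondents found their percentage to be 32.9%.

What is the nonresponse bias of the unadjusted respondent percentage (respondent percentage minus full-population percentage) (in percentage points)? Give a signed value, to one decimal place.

Nonresponse fraction = 1 − 0.31 = 0.69.
Bias = (nonresponse fraction) × (respondent percentage − nonrespondent percentage)
     = 0.69 × (75 − 32.9) = 0.69 × 42.1 = 29.049.

+29.0 percentage points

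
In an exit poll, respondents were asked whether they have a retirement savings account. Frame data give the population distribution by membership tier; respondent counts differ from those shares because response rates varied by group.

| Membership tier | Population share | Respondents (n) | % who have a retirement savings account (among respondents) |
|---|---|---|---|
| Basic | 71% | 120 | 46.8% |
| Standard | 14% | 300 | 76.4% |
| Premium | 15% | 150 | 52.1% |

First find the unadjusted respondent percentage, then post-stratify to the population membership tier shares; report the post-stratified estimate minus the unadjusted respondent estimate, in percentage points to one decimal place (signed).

-12.0 percentage points

Unadjusted (pooled respondent) estimate weights by respondent counts:
  (120/570)×46.8 + (300/570)×76.4 + (150/570)×52.1 = 63.7737%
Post-stratifying to population shares instead:
  0.71×46.8 + 0.14×76.4 + 0.15×52.1 = 51.739%
Difference = 51.739 − 63.7737 = -12.0347 pp.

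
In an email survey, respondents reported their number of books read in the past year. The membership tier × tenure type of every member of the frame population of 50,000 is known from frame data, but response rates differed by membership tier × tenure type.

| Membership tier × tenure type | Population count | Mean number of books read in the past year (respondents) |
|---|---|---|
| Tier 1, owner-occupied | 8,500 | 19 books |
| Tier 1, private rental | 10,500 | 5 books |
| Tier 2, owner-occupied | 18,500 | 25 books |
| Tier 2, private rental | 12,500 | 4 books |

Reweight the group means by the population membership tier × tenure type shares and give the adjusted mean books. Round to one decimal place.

Post-stratification weights by population share, not respondent share:
  Tier 1, owner-occupied: (8,500/50,000) × 19 = 3.23
  Tier 1, private rental: (10,500/50,000) × 5 = 1.05
  Tier 2, owner-occupied: (18,500/50,000) × 25 = 9.25
  Tier 2, private rental: (12,500/50,000) × 4 = 1
Post-stratified estimate = 14.53 → 14.5.

14.5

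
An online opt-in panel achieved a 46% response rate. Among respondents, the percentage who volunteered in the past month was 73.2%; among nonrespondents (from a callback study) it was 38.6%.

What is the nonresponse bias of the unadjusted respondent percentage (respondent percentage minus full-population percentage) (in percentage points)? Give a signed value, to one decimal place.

Nonresponse fraction = 1 − 0.46 = 0.54.
Bias = (nonresponse fraction) × (respondent percentage − nonrespondent percentage)
     = 0.54 × (73.2 − 38.6) = 0.54 × 34.6 = 18.684.

+18.7 percentage points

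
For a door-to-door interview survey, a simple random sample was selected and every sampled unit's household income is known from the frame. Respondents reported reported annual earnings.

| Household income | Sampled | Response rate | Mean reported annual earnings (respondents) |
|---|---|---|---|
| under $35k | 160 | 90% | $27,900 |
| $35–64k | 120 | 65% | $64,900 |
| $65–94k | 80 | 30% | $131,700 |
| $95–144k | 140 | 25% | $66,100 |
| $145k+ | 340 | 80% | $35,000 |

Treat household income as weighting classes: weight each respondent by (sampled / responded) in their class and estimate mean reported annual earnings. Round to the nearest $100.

$52,300

Weighting each respondent by the inverse class response rate inflates each class back to its sampled size, so the class weight is n_sampled:
  under $35k: 160 × 27,900 = 4,464,000
  $35–64k: 120 × 64,900 = 7,788,000
  $65–94k: 80 × 131,700 = 10,536,000
  $95–144k: 140 × 66,100 = 9,254,000
  $145k+: 340 × 35,000 = 11,900,000
Adjusted estimate = 43,942,000 / 840 = 52311.9 → $52,300.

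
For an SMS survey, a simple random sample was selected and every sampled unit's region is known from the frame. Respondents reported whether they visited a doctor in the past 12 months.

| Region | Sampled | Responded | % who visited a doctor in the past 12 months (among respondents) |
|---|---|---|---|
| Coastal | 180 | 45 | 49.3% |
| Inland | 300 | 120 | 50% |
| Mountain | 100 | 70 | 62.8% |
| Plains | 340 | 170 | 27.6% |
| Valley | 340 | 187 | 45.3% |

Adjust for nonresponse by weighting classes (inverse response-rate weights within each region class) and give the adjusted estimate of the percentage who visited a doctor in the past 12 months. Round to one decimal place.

43.6%

Class response rates: Coastal 45/180 = 25%, Inland 120/300 = 40%, Mountain 70/100 = 70%, Plains 170/340 = 50%, Valley 187/340 = 55%.
Weighting each respondent by the inverse class response rate inflates each class back to its sampled size, so the class weight is n_sampled:
  Coastal: 180 × 49.3 = 8874
  Inland: 300 × 50 = 15,000
  Mountain: 100 × 62.8 = 6280
  Plains: 340 × 27.6 = 9384
  Valley: 340 × 45.3 = 15402
Adjusted estimate = 54,940 / 1,260 = 43.6032 → 43.6%.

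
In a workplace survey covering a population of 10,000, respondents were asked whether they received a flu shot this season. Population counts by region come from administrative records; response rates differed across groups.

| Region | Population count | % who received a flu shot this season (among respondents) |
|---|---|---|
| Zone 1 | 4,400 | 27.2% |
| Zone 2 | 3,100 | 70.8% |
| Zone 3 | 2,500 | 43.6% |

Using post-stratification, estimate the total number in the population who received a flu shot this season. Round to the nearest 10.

Estimated count per cell = population count × respondent percentage:
  Zone 1: 4,400 × 27.2% = 1196.8
  Zone 2: 3,100 × 70.8% = 2194.8
  Zone 3: 2,500 × 43.6% = 1090
Estimated total = 4481.6 → 4,480.

4,480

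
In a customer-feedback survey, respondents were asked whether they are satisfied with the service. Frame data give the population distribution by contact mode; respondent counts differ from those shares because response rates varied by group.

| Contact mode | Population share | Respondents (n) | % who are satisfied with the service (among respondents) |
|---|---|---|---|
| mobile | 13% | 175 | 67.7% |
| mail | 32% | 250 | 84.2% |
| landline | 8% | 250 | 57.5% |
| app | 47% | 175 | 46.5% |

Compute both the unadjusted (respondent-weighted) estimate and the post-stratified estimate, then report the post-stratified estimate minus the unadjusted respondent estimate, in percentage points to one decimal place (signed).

Naive respondent-only estimate (weights = respondent counts):
  (175/850)×67.7 + (250/850)×84.2 + (250/850)×57.5 + (175/850)×46.5 = 65.1882%
Reweighting by population contact mode shares:
  0.13×67.7 + 0.32×84.2 + 0.08×57.5 + 0.47×46.5 = 62.2%
Difference = 62.2 − 65.1882 = -2.9882 pp.

-3.0 percentage points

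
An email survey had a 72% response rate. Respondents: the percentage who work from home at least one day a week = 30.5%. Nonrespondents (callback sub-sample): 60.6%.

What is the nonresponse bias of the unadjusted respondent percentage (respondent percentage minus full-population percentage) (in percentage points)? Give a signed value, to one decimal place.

-8.4 percentage points

Nonresponse fraction = 1 − 0.72 = 0.28.
Bias = (nonresponse fraction) × (respondent percentage − nonrespondent percentage)
     = 0.28 × (30.5 − 60.6) = 0.28 × -30.1 = -8.428.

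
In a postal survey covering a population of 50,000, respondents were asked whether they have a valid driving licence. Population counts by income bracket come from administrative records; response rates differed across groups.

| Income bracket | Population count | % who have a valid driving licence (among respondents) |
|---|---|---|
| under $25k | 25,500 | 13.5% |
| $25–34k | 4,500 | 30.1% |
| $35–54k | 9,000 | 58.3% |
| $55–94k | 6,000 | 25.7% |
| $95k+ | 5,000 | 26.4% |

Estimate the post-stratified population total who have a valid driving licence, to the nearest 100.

12,900

Each cell contributes its population count × the respondent rate:
  under $25k: 25,500 × 13.5% = 3442.5
  $25–34k: 4,500 × 30.1% = 1354.5
  $35–54k: 9,000 × 58.3% = 5247
  $55–94k: 6,000 × 25.7% = 1542
  $95k+: 5,000 × 26.4% = 1320
Estimated total = 12,906 → 12,900.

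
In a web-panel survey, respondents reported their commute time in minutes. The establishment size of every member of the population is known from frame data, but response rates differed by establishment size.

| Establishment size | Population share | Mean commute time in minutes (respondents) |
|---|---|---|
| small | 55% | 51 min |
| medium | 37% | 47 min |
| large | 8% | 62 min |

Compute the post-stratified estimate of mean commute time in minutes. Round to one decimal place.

Reweight to the known establishment size distribution:
  small: 0.55 × 51 = 28.05
  medium: 0.37 × 47 = 17.39
  large: 0.08 × 62 = 4.96
Post-stratified estimate = 50.4 → 50.4.

50.4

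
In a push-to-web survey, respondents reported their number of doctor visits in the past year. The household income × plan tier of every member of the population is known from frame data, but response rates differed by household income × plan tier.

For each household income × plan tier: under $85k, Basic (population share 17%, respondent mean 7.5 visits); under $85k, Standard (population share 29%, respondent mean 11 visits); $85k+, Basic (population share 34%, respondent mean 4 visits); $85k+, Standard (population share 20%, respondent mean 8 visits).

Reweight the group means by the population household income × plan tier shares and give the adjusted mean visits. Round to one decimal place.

7.4

Weight each group's respondent value by its population share:
  under $85k, Basic: 0.17 × 7.5 = 1.275
  under $85k, Standard: 0.29 × 11 = 3.19
  $85k+, Basic: 0.34 × 4 = 1.36
  $85k+, Standard: 0.2 × 8 = 1.6
Post-stratified estimate = 7.425 → 7.4.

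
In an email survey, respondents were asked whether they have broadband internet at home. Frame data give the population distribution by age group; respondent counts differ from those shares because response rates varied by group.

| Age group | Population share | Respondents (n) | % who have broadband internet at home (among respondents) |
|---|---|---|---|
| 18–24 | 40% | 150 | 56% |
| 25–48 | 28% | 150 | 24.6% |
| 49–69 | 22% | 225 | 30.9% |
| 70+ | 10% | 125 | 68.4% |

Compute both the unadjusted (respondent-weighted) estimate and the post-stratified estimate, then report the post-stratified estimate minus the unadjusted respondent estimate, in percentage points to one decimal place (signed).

Without adjustment, the pooled respondent share is:
  (150/650)×56 + (150/650)×24.6 + (225/650)×30.9 + (125/650)×68.4 = 42.45%
Reweighting by population age group shares:
  0.4×56 + 0.28×24.6 + 0.22×30.9 + 0.1×68.4 = 42.926%
Difference = 42.926 − 42.45 = 0.476 pp.

+0.5 percentage points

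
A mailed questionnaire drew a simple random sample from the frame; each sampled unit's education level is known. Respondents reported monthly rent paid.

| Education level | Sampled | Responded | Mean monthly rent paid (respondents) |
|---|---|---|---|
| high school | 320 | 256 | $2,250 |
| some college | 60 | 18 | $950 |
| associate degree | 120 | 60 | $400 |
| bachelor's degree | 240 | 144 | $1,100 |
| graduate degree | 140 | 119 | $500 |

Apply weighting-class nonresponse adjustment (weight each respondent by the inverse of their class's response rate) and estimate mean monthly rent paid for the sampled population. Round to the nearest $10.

Response rates by class: high school 256/320 = 80%, some college 18/60 = 30%, associate degree 60/120 = 50%, bachelor's degree 144/240 = 60%, graduate degree 119/140 = 85%.
Each respondent's weight = sampled/responded in their class; summing within a class gives n_sampled, so:
  high school: 320 × 2250 = 720,000
  some college: 60 × 950 = 57,000
  associate degree: 120 × 400 = 48,000
  bachelor's degree: 240 × 1100 = 264,000
  graduate degree: 140 × 500 = 70,000
Adjusted estimate = 1,159,000 / 880 = 1317.05 → $1,320.

$1,320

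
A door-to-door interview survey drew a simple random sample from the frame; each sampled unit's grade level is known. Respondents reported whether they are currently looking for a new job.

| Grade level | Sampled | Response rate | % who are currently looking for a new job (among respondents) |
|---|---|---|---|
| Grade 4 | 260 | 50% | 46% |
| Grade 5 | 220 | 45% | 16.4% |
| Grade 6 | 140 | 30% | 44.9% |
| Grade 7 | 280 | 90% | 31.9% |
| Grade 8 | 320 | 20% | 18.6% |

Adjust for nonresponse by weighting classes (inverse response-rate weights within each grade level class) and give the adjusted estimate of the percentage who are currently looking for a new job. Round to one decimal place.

30.1%

With weight = n_sampled/n_responded per class, the weighted class total is n_sampled:
  Grade 4: 260 × 46 = 11,960
  Grade 5: 220 × 16.4 = 3608
  Grade 6: 140 × 44.9 = 6286
  Grade 7: 280 × 31.9 = 8932
  Grade 8: 320 × 18.6 = 5952
Adjusted estimate = 36,738 / 1,220 = 30.1131 → 30.1%.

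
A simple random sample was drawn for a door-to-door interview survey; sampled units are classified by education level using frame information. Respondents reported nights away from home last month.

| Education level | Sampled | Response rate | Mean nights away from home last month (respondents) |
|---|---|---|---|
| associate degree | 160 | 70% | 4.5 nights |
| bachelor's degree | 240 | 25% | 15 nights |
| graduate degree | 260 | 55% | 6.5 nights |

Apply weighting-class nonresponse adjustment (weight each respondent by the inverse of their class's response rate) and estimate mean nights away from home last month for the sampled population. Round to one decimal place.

Each respondent's weight = sampled/responded in their class; summing within a class gives n_sampled, so:
  associate degree: 160 × 4.5 = 720
  bachelor's degree: 240 × 15 = 3600
  graduate degree: 260 × 6.5 = 1690
Adjusted estimate = 6010 / 660 = 9.10606 → 9.1.

9.1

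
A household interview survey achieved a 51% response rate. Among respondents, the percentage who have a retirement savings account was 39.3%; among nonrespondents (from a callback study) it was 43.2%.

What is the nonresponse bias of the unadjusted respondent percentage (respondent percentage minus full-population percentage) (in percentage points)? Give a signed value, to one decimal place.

-1.9 percentage points

Nonresponse fraction = 1 − 0.51 = 0.49.
Bias = (nonresponse fraction) × (respondent percentage − nonrespondent percentage)
     = 0.49 × (39.3 − 43.2) = 0.49 × -3.9 = -1.911.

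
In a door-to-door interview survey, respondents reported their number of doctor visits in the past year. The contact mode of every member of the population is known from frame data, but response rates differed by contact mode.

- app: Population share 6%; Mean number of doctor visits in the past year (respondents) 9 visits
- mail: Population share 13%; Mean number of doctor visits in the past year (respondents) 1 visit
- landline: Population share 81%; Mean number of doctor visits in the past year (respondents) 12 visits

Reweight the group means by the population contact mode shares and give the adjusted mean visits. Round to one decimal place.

Each cell contributes population-share × respondent value:
  app: 0.06 × 9 = 0.54
  mail: 0.13 × 1 = 0.13
  landline: 0.81 × 12 = 9.72
Post-stratified estimate = 10.39 → 10.4.

10.4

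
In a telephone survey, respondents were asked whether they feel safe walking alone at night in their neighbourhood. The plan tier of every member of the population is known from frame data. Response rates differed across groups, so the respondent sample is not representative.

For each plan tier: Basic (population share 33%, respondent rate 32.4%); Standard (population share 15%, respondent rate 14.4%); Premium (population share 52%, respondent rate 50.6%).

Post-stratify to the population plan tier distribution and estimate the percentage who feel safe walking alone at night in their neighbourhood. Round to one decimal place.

Post-stratification weights by population share, not respondent share:
  Basic: 0.33 × 32.4 = 10.692
  Standard: 0.15 × 14.4 = 2.16
  Premium: 0.52 × 50.6 = 26.312
Post-stratified estimate = 39.164 → 39.2%.

39.2%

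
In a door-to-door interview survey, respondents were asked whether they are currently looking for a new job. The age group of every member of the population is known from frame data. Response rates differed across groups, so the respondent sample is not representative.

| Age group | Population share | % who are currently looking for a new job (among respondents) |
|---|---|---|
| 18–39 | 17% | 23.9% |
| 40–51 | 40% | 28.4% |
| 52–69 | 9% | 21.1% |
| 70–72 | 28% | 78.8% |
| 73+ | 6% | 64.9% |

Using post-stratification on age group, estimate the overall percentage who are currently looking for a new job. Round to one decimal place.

43.3%

Reweight to the known age group distribution:
  18–39: 0.17 × 23.9 = 4.063
  40–51: 0.4 × 28.4 = 11.36
  52–69: 0.09 × 21.1 = 1.899
  70–72: 0.28 × 78.8 = 22.064
  73+: 0.06 × 64.9 = 3.894
Post-stratified estimate = 43.28 → 43.3%.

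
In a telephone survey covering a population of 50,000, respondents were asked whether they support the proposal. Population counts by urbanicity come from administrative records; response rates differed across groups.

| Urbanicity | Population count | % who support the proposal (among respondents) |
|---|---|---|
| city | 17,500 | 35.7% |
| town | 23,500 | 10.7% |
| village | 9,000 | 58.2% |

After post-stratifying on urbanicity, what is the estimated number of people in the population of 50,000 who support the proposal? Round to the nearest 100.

14,000

Each cell contributes its population count × the respondent rate:
  city: 17,500 × 35.7% = 6247.5
  town: 23,500 × 10.7% = 2514.5
  village: 9,000 × 58.2% = 5238
Estimated total = 14,000 → 14,000.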